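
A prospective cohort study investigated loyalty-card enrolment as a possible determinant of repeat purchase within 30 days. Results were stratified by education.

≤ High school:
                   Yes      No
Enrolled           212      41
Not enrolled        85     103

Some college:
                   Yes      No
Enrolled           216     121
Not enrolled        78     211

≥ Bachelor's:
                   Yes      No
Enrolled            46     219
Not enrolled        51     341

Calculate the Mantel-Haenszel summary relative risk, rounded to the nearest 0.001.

1.954

RR_MH = Σ(aᵢ·n₀ᵢ/nᵢ) / Σ(cᵢ·n₁ᵢ/nᵢ), with n₁ᵢ = aᵢ+bᵢ (exposed), n₀ᵢ = cᵢ+dᵢ (unexposed), nᵢ = n₁ᵢ+n₀ᵢ.
Stratum 1 (≤ High school): n₁ = 253, n₀ = 188, n = 441; a·n₀/n = 212·188/441 = 90.3764; c·n₁/n = 85·253/441 = 48.7642
Stratum 2 (Some college): n₁ = 337, n₀ = 289, n = 626; a·n₀/n = 216·289/626 = 99.7188; c·n₁/n = 78·337/626 = 41.9904
Stratum 3 (≥ Bachelor's): n₁ = 265, n₀ = 392, n = 657; a·n₀/n = 46·392/657 = 27.4460; c·n₁/n = 51·265/657 = 20.5708
RR_MH = (90.3764 + 99.7188 + 27.4460) / (48.7642 + 41.9904 + 20.5708) = 217.5412 / 111.3254 = 1.95410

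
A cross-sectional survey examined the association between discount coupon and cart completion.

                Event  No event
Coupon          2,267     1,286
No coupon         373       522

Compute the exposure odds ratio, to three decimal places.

Cells: a = 2267, b = 1286, c = 373, d = 522.
OR = (a·d)/(b·c) = (2267 × 522) / (1286 × 373) = 1183374 / 479678 = 2.46702
The odds of cart completion are about 2.47 times as high in the coupon group.

2.467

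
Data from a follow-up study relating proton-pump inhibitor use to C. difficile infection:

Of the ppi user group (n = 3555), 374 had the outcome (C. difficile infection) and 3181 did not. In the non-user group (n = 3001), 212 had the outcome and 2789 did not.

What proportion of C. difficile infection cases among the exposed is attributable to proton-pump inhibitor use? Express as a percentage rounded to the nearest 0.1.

From the description: a = 374, b = 3181, c = 212, d = 2789.
Risk in exposed = 374/3555 = 0.10520; risk in unexposed = 212/3001 = 0.07064.
RR = 0.10520/0.07064 = 1.48923
AR% = (RR − 1)/RR × 100 = (1.48923 − 1)/1.48923 × 100 = 32.8513%

32.9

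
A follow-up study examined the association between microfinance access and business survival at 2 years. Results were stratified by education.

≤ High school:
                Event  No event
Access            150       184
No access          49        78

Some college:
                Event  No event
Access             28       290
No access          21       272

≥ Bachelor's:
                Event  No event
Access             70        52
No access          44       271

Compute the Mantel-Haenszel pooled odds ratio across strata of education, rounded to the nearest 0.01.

2.34

OR_MH = Σ(aᵢdᵢ/nᵢ) / Σ(bᵢcᵢ/nᵢ), where nᵢ is the stratum total.
Stratum 1 (≤ High school): n = 461; a·d/n = 150·78/461 = 25.3796; b·c/n = 184·49/461 = 19.5575
Stratum 2 (Some college): n = 611; a·d/n = 28·272/611 = 12.4648; b·c/n = 290·21/611 = 9.9673
Stratum 3 (≥ Bachelor's): n = 437; a·d/n = 70·271/437 = 43.4096; b·c/n = 52·44/437 = 5.2357
OR_MH = (25.3796 + 12.4648 + 43.4096) / (19.5575 + 9.9673 + 5.2357) = 81.2540 / 34.7604 = 2.33754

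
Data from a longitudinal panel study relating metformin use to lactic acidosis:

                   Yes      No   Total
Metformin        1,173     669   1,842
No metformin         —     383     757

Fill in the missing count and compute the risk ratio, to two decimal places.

The missing cell is in the unexposed row: 757 − 383 = 374.
So a = 1173, b = 669, c = 374, d = 383.
RR = [a/(a+b)] / [c/(c+d)] = (1173/1842) / (374/757) = 0.63681/0.49406 = 1.28894

1.29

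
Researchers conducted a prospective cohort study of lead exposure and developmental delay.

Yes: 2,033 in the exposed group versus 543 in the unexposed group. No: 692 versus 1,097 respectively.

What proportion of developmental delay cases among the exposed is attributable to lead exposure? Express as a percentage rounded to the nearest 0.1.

From the description: a = 2033, b = 692, c = 543, d = 1097.
Risk in exposed = 2033/2725 = 0.74606; risk in unexposed = 543/1640 = 0.33110.
RR = 0.74606/0.33110 = 2.25328
AR% = (RR − 1)/RR × 100 = (2.25328 − 1)/2.25328 × 100 = 55.6202%

55.6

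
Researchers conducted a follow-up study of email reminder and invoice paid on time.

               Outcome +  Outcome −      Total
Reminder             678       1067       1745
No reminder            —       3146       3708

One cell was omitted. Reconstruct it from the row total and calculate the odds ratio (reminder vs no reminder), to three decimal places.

The missing cell is in the unexposed row: 3708 − 3146 = 562.
So a = 678, b = 1067, c = 562, d = 3146.
OR = (a·d)/(b·c) = (678 × 3146) / (1067 × 562) = 2132988 / 599654 = 3.55703

3.557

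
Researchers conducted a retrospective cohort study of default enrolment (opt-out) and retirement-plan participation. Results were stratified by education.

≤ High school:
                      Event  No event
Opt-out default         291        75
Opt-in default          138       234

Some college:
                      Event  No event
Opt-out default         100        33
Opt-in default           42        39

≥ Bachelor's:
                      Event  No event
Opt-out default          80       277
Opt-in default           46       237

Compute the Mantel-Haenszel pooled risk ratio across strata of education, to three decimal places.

RR_MH = Σ(aᵢ·n₀ᵢ/nᵢ) / Σ(cᵢ·n₁ᵢ/nᵢ), with n₁ᵢ = aᵢ+bᵢ (exposed), n₀ᵢ = cᵢ+dᵢ (unexposed), nᵢ = n₁ᵢ+n₀ᵢ.
Stratum 1 (≤ High school): n₁ = 366, n₀ = 372, n = 738; a·n₀/n = 291·372/738 = 146.6829; c·n₁/n = 138·366/738 = 68.4390
Stratum 2 (Some college): n₁ = 133, n₀ = 81, n = 214; a·n₀/n = 100·81/214 = 37.8505; c·n₁/n = 42·133/214 = 26.1028
Stratum 3 (≥ Bachelor's): n₁ = 357, n₀ = 283, n = 640; a·n₀/n = 80·283/640 = 35.3750; c·n₁/n = 46·357/640 = 25.6594
RR_MH = (146.6829 + 37.8505 + 35.3750) / (68.4390 + 26.1028 + 25.6594) = 219.9084 / 120.2012 = 1.82950

1.830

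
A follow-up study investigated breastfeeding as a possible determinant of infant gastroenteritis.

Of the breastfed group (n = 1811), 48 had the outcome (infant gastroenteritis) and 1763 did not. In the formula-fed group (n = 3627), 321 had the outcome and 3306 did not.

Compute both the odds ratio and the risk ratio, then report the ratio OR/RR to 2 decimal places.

From the description: a = 48, b = 1763, c = 321, d = 3306.
OR = (48·3306)/(1763·321) = 158688/565923 = 0.28041
Risk in exposed = 48/1811 = 0.02650; risk in unexposed = 321/3627 = 0.08850; RR = 0.29948
OR/RR = 0.28041 / 0.29948 = 0.93631
The outcome is rare in both groups, so OR ≈ RR (ratio near 1).

0.94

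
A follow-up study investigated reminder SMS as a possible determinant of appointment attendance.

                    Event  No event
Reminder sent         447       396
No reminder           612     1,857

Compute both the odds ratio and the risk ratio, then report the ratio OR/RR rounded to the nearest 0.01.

1.60

Cells: a = 447, b = 396, c = 612, d = 1857.
OR = (447·1857)/(396·612) = 830079/242352 = 3.42510
Risk in exposed = 447/843 = 0.53025; risk in unexposed = 612/2469 = 0.24787; RR = 2.13919
OR/RR = 3.42510 / 2.13919 = 1.60112
The outcome is not rare, so the OR lies further from 1 than the RR.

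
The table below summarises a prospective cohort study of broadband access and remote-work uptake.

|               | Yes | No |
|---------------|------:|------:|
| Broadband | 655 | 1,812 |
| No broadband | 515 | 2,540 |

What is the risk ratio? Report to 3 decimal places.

1.575

Cells: a = 655, b = 1812, c = 515, d = 2540.
Risk in exposed = 655/2467 = 0.26550; risk in unexposed = 515/3055 = 0.16858.
RR = 0.26550 / 0.16858 = 1.57498
The risk among the exposed is 1.57 times that among the unexposed.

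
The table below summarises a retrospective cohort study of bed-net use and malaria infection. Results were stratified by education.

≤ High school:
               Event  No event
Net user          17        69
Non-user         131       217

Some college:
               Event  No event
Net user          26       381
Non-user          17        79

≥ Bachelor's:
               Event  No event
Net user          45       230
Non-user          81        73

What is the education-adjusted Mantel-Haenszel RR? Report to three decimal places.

RR_MH = Σ(aᵢ·n₀ᵢ/nᵢ) / Σ(cᵢ·n₁ᵢ/nᵢ), with n₁ᵢ = aᵢ+bᵢ (exposed), n₀ᵢ = cᵢ+dᵢ (unexposed), nᵢ = n₁ᵢ+n₀ᵢ.
Stratum 1 (≤ High school): n₁ = 86, n₀ = 348, n = 434; a·n₀/n = 17·348/434 = 13.6313; c·n₁/n = 131·86/434 = 25.9585
Stratum 2 (Some college): n₁ = 407, n₀ = 96, n = 503; a·n₀/n = 26·96/503 = 4.9622; c·n₁/n = 17·407/503 = 13.7555
Stratum 3 (≥ Bachelor's): n₁ = 275, n₀ = 154, n = 429; a·n₀/n = 45·154/429 = 16.1538; c·n₁/n = 81·275/429 = 51.9231
RR_MH = (13.6313 + 4.9622 + 16.1538) / (25.9585 + 13.7555 + 51.9231) = 34.7474 / 91.6371 = 0.37919

0.379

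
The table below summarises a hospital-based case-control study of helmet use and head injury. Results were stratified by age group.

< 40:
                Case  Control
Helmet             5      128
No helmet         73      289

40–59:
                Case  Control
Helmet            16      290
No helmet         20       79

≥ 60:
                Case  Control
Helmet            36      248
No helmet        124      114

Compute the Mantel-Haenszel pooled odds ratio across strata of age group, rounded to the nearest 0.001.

OR_MH = Σ(aᵢdᵢ/nᵢ) / Σ(bᵢcᵢ/nᵢ), where nᵢ is the stratum total.
Stratum 1 (< 40): n = 495; a·d/n = 5·289/495 = 2.9192; b·c/n = 128·73/495 = 18.8768
Stratum 2 (40–59): n = 405; a·d/n = 16·79/405 = 3.1210; b·c/n = 290·20/405 = 14.3210
Stratum 3 (≥ 60): n = 522; a·d/n = 36·114/522 = 7.8621; b·c/n = 248·124/522 = 58.9119
OR_MH = (2.9192 + 3.1210 + 7.8621) / (18.8768 + 14.3210 + 58.9119) = 13.9022 / 92.1096 = 0.15093

0.151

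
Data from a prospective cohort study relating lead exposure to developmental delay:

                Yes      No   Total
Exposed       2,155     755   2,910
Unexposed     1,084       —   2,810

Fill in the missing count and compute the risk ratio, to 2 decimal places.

1.92

The missing cell is in the unexposed row: 2810 − 1084 = 1726.
So a = 2155, b = 755, c = 1084, d = 1726.
RR = [a/(a+b)] / [c/(c+d)] = (2155/2910) / (1084/2810) = 0.74055/0.38577 = 1.91969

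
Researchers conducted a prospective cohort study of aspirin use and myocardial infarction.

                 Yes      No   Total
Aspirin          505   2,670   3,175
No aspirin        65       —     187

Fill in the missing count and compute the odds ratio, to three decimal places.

0.355

The missing cell is in the unexposed row: 187 − 65 = 122.
So a = 505, b = 2670, c = 65, d = 122.
OR = (a·d)/(b·c) = (505 × 122) / (2670 × 65) = 61610 / 173550 = 0.35500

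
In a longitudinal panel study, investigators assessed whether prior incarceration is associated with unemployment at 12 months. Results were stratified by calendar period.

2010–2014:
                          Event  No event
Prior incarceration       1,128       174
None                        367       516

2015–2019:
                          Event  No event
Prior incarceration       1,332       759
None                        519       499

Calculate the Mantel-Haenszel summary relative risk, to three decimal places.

RR_MH = Σ(aᵢ·n₀ᵢ/nᵢ) / Σ(cᵢ·n₁ᵢ/nᵢ), with n₁ᵢ = aᵢ+bᵢ (exposed), n₀ᵢ = cᵢ+dᵢ (unexposed), nᵢ = n₁ᵢ+n₀ᵢ.
Stratum 1 (2010–2014): n₁ = 1302, n₀ = 883, n = 2185; a·n₀/n = 1128·883/2185 = 455.8462; c·n₁/n = 367·1302/2185 = 218.6883
Stratum 2 (2015–2019): n₁ = 2091, n₀ = 1018, n = 3109; a·n₀/n = 1332·1018/3109 = 436.1454; c·n₁/n = 519·2091/3109 = 349.0605
RR_MH = (455.8462 + 436.1454) / (218.6883 + 349.0605) = 891.9916 / 567.7488 = 1.57110

1.571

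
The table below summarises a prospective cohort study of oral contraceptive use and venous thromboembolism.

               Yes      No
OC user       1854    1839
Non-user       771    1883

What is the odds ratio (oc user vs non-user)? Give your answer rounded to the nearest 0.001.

Cells: a = 1854, b = 1839, c = 771, d = 1883.
OR = (a·d)/(b·c) = (1854 × 1883) / (1839 × 771) = 3491082 / 1417869 = 2.46220
The odds of venous thromboembolism are about 2.46 times as high in the oc user group.

2.462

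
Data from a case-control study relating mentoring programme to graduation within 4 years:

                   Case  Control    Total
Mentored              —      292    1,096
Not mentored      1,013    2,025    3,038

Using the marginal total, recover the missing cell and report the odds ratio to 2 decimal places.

The missing cell is in the exposed row: 1096 − 292 = 804.
So a = 804, b = 292, c = 1013, d = 2025.
OR = (a·d)/(b·c) = (804 × 2025) / (292 × 1013) = 1628100 / 295796 = 5.50413

5.50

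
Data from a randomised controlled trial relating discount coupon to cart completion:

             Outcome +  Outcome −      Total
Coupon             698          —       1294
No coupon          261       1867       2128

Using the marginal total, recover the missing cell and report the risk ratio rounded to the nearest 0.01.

4.40

The missing cell is in the exposed row: 1294 − 698 = 596.
So a = 698, b = 596, c = 261, d = 1867.
RR = [a/(a+b)] / [c/(c+d)] = (698/1294) / (261/2128) = 0.53941/0.12265 = 4.39797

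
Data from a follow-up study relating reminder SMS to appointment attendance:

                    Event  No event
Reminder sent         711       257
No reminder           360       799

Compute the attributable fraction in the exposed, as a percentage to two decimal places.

57.71

Cells: a = 711, b = 257, c = 360, d = 799.
Risk in exposed = 711/968 = 0.73450; risk in unexposed = 360/1159 = 0.31061.
RR = 0.73450/0.31061 = 2.36470
AR% = (RR − 1)/RR × 100 = (2.36470 − 1)/2.36470 × 100 = 57.7113%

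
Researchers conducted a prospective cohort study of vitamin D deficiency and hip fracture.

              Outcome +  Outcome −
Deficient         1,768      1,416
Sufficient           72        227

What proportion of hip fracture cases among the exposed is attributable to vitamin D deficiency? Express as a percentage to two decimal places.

Cells: a = 1768, b = 1416, c = 72, d = 227.
Risk in exposed = 1768/3184 = 0.55528; risk in unexposed = 72/299 = 0.24080.
RR = 0.55528/0.24080 = 2.30594
AR% = (RR − 1)/RR × 100 = (2.30594 − 1)/2.30594 × 100 = 56.6337%

56.63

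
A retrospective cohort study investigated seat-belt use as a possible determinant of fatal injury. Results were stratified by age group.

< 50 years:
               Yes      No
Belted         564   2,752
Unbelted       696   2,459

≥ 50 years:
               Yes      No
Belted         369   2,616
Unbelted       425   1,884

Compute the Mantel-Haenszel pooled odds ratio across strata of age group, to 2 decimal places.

0.68

OR_MH = Σ(aᵢdᵢ/nᵢ) / Σ(bᵢcᵢ/nᵢ), where nᵢ is the stratum total.
Stratum 1 (< 50 years): n = 6471; a·d/n = 564·2459/6471 = 214.3217; b·c/n = 2752·696/6471 = 295.9963
Stratum 2 (≥ 50 years): n = 5294; a·d/n = 369·1884/5294 = 131.3177; b·c/n = 2616·425/5294 = 210.0113
OR_MH = (214.3217 + 131.3177) / (295.9963 + 210.0113) = 345.6395 / 506.0076 = 0.68307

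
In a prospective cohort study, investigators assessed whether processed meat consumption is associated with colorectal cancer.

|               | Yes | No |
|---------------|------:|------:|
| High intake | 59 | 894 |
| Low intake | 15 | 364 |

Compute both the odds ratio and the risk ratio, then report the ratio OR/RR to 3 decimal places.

1.024

Cells: a = 59, b = 894, c = 15, d = 364.
OR = (59·364)/(894·15) = 21476/13410 = 1.60149
Risk in exposed = 59/953 = 0.06191; risk in unexposed = 15/379 = 0.03958; RR = 1.56425
OR/RR = 1.60149 / 1.56425 = 1.02381
The outcome is rare in both groups, so OR ≈ RR (ratio near 1).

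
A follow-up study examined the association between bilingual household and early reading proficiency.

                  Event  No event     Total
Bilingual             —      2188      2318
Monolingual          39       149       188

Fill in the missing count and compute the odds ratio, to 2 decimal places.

0.23

The missing cell is in the exposed row: 2318 − 2188 = 130.
So a = 130, b = 2188, c = 39, d = 149.
OR = (a·d)/(b·c) = (130 × 149) / (2188 × 39) = 19370 / 85332 = 0.22700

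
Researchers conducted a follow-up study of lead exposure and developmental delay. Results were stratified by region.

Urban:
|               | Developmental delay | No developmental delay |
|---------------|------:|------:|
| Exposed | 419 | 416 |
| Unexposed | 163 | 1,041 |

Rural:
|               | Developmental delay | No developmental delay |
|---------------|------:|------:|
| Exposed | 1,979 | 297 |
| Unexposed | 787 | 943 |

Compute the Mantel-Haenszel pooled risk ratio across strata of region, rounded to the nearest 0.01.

2.14

RR_MH = Σ(aᵢ·n₀ᵢ/nᵢ) / Σ(cᵢ·n₁ᵢ/nᵢ), with n₁ᵢ = aᵢ+bᵢ (exposed), n₀ᵢ = cᵢ+dᵢ (unexposed), nᵢ = n₁ᵢ+n₀ᵢ.
Stratum 1 (Urban): n₁ = 835, n₀ = 1204, n = 2039; a·n₀/n = 419·1204/2039 = 247.4134; c·n₁/n = 163·835/2039 = 66.7509
Stratum 2 (Rural): n₁ = 2276, n₀ = 1730, n = 4006; a·n₀/n = 1979·1730/4006 = 854.6355; c·n₁/n = 787·2276/4006 = 447.1323
RR_MH = (247.4134 + 854.6355) / (66.7509 + 447.1323) = 1102.0490 / 513.8832 = 2.14455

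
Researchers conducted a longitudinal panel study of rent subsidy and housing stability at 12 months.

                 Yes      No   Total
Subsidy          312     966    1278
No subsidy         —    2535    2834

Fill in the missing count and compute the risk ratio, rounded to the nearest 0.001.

The missing cell is in the unexposed row: 2834 − 2535 = 299.
So a = 312, b = 966, c = 299, d = 2535.
RR = [a/(a+b)] / [c/(c+d)] = (312/1278) / (299/2834) = 0.24413/0.10550 = 2.31394

2.314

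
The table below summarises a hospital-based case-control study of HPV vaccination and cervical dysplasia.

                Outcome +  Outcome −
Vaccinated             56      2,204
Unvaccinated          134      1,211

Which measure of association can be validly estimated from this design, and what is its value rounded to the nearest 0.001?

Cells: a = 56, b = 2204, c = 134, d = 1211.
This is a hospital-based case-control study: participants were sampled on outcome status, so risks in the source population cannot be estimated directly — relative risk is not valid here. The odds ratio is the appropriate measure.
OR = (a·d)/(b·c) = (56 × 1211) / (2204 × 134) = 67816 / 295336 = 0.22962

0.230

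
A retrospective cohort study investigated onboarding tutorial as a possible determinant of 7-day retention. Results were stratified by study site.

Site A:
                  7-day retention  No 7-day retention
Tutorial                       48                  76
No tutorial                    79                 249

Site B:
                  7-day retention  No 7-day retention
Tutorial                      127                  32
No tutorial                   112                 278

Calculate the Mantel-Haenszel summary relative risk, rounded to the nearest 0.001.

RR_MH = Σ(aᵢ·n₀ᵢ/nᵢ) / Σ(cᵢ·n₁ᵢ/nᵢ), with n₁ᵢ = aᵢ+bᵢ (exposed), n₀ᵢ = cᵢ+dᵢ (unexposed), nᵢ = n₁ᵢ+n₀ᵢ.
Stratum 1 (Site A): n₁ = 124, n₀ = 328, n = 452; a·n₀/n = 48·328/452 = 34.8319; c·n₁/n = 79·124/452 = 21.6726
Stratum 2 (Site B): n₁ = 159, n₀ = 390, n = 549; a·n₀/n = 127·390/549 = 90.2186; c·n₁/n = 112·159/549 = 32.4372
RR_MH = (34.8319 + 90.2186) / (21.6726 + 32.4372) = 125.0504 / 54.1097 = 2.31105

2.311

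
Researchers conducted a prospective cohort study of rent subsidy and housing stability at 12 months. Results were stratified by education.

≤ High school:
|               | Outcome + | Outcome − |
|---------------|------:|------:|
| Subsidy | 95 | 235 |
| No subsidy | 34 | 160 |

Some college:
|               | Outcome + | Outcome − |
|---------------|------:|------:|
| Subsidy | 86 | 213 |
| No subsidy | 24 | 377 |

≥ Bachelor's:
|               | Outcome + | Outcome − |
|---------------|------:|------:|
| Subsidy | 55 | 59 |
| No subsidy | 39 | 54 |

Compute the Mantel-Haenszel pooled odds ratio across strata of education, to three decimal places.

2.664

OR_MH = Σ(aᵢdᵢ/nᵢ) / Σ(bᵢcᵢ/nᵢ), where nᵢ is the stratum total.
Stratum 1 (≤ High school): n = 524; a·d/n = 95·160/524 = 29.0076; b·c/n = 235·34/524 = 15.2481
Stratum 2 (Some college): n = 700; a·d/n = 86·377/700 = 46.3171; b·c/n = 213·24/700 = 7.3029
Stratum 3 (≥ Bachelor's): n = 207; a·d/n = 55·54/207 = 14.3478; b·c/n = 59·39/207 = 11.1159
OR_MH = (29.0076 + 46.3171 + 14.3478) / (15.2481 + 7.3029 + 11.1159) = 89.6726 / 33.6669 = 2.66352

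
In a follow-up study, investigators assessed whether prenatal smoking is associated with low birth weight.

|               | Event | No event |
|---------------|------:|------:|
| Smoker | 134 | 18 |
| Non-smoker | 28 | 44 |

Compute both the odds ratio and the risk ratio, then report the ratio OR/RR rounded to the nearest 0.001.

Cells: a = 134, b = 18, c = 28, d = 44.
OR = (134·44)/(18·28) = 5896/504 = 11.69841
Risk in exposed = 134/152 = 0.88158; risk in unexposed = 28/72 = 0.38889; RR = 2.26692
OR/RR = 11.69841 / 2.26692 = 5.16049
The outcome is not rare, so the OR lies further from 1 than the RR.

5.160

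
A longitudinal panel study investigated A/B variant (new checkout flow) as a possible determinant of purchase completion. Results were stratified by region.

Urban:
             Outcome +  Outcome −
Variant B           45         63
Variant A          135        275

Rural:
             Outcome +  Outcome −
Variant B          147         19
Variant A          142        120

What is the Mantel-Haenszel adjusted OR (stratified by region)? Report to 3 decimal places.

2.865

OR_MH = Σ(aᵢdᵢ/nᵢ) / Σ(bᵢcᵢ/nᵢ), where nᵢ is the stratum total.
Stratum 1 (Urban): n = 518; a·d/n = 45·275/518 = 23.8900; b·c/n = 63·135/518 = 16.4189
Stratum 2 (Rural): n = 428; a·d/n = 147·120/428 = 41.2150; b·c/n = 19·142/428 = 6.3037
OR_MH = (23.8900 + 41.2150) / (16.4189 + 6.3037) = 65.1049 / 22.7227 = 2.86520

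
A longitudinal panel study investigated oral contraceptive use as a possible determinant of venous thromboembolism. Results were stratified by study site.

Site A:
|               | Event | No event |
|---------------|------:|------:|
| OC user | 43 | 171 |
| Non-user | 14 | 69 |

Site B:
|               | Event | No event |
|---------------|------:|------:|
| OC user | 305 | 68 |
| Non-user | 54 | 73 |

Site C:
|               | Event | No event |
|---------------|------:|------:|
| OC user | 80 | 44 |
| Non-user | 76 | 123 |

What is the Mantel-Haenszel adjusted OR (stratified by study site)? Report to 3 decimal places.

OR_MH = Σ(aᵢdᵢ/nᵢ) / Σ(bᵢcᵢ/nᵢ), where nᵢ is the stratum total.
Stratum 1 (Site A): n = 297; a·d/n = 43·69/297 = 9.9899; b·c/n = 171·14/297 = 8.0606
Stratum 2 (Site B): n = 500; a·d/n = 305·73/500 = 44.5300; b·c/n = 68·54/500 = 7.3440
Stratum 3 (Site C): n = 323; a·d/n = 80·123/323 = 30.4644; b·c/n = 44·76/323 = 10.3529
OR_MH = (9.9899 + 44.5300 + 30.4644) / (8.0606 + 7.3440 + 10.3529) = 84.9843 / 25.7575 = 3.29939

3.299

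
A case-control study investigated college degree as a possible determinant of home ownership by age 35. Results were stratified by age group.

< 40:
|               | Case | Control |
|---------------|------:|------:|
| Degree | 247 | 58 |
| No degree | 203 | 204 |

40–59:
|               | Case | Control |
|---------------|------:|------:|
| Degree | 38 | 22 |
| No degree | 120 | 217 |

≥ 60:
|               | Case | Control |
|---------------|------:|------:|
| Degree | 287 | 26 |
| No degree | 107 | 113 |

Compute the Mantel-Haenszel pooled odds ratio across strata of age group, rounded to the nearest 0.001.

5.365

OR_MH = Σ(aᵢdᵢ/nᵢ) / Σ(bᵢcᵢ/nᵢ), where nᵢ is the stratum total.
Stratum 1 (< 40): n = 712; a·d/n = 247·204/712 = 70.7697; b·c/n = 58·203/712 = 16.5365
Stratum 2 (40–59): n = 397; a·d/n = 38·217/397 = 20.7708; b·c/n = 22·120/397 = 6.6499
Stratum 3 (≥ 60): n = 533; a·d/n = 287·113/533 = 60.8462; b·c/n = 26·107/533 = 5.2195
OR_MH = (70.7697 + 20.7708 + 60.8462) / (16.5365 + 6.6499 + 5.2195) = 152.3866 / 28.4059 = 5.36461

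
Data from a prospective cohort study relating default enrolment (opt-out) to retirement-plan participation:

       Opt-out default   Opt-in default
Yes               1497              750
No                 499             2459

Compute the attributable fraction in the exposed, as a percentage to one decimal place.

68.8

Reading the table with exposure as columns: a = 1497 (Opt-out default, case), b = 499 (Opt-out default, non-case), c = 750 (Opt-in default, case), d = 2459.
Risk in exposed = 1497/1996 = 0.75000; risk in unexposed = 750/3209 = 0.23372.
RR = 0.75000/0.23372 = 3.20900
AR% = (RR − 1)/RR × 100 = (3.20900 − 1)/3.20900 × 100 = 68.8376%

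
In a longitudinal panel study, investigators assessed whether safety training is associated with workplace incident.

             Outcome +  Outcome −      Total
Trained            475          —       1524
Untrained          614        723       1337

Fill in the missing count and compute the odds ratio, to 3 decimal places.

0.533

The missing cell is in the exposed row: 1524 − 475 = 1049.
So a = 475, b = 1049, c = 614, d = 723.
OR = (a·d)/(b·c) = (475 × 723) / (1049 × 614) = 343425 / 644086 = 0.53320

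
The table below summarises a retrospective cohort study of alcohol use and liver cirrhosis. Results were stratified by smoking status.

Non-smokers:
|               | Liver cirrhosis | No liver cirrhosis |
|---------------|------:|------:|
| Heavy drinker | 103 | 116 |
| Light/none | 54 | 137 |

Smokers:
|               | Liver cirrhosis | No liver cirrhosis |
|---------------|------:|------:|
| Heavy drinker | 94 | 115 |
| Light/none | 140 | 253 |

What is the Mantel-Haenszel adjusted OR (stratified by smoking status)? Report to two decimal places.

1.76

OR_MH = Σ(aᵢdᵢ/nᵢ) / Σ(bᵢcᵢ/nᵢ), where nᵢ is the stratum total.
Stratum 1 (Non-smokers): n = 410; a·d/n = 103·137/410 = 34.4171; b·c/n = 116·54/410 = 15.2780
Stratum 2 (Smokers): n = 602; a·d/n = 94·253/602 = 39.5050; b·c/n = 115·140/602 = 26.7442
OR_MH = (34.4171 + 39.5050) / (15.2780 + 26.7442) = 73.9221 / 42.0222 = 1.75912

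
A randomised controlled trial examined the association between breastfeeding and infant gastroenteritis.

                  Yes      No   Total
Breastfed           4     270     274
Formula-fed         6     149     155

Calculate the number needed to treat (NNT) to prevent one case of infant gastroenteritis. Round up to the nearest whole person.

Risk in treated group = 4/274 = 0.01460; risk in control = 6/155 = 0.03871.
Absolute risk reduction = 0.03871 − 0.01460 = 0.02411
NNT = 1 / ARR = 1 / 0.02411 = 41.475 → round up → 42

42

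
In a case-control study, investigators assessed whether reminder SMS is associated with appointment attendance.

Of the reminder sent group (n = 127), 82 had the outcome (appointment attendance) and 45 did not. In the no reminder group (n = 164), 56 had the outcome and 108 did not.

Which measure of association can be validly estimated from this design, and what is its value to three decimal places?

From the description: a = 82, b = 45, c = 56, d = 108.
This is a case-control study: participants were sampled on outcome status, so risks in the source population cannot be estimated directly — relative risk is not valid here. The odds ratio is the appropriate measure.
OR = (a·d)/(b·c) = (82 × 108) / (45 × 56) = 8856 / 2520 = 3.51429

3.514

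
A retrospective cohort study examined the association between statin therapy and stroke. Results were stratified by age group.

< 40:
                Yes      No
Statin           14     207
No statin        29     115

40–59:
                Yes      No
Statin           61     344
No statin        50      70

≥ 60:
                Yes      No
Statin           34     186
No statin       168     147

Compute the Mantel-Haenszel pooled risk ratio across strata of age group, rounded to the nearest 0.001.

RR_MH = Σ(aᵢ·n₀ᵢ/nᵢ) / Σ(cᵢ·n₁ᵢ/nᵢ), with n₁ᵢ = aᵢ+bᵢ (exposed), n₀ᵢ = cᵢ+dᵢ (unexposed), nᵢ = n₁ᵢ+n₀ᵢ.
Stratum 1 (< 40): n₁ = 221, n₀ = 144, n = 365; a·n₀/n = 14·144/365 = 5.5233; c·n₁/n = 29·221/365 = 17.5589
Stratum 2 (40–59): n₁ = 405, n₀ = 120, n = 525; a·n₀/n = 61·120/525 = 13.9429; c·n₁/n = 50·405/525 = 38.5714
Stratum 3 (≥ 60): n₁ = 220, n₀ = 315, n = 535; a·n₀/n = 34·315/535 = 20.0187; c·n₁/n = 168·220/535 = 69.0841
RR_MH = (5.5233 + 13.9429 + 20.0187) / (17.5589 + 38.5714 + 69.0841) = 39.4848 / 125.2144 = 0.31534

0.315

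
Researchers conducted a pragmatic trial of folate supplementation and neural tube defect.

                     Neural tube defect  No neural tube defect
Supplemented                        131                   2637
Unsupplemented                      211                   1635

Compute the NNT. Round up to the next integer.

15

Risk in treated group = 131/2768 = 0.04733; risk in control = 211/1846 = 0.11430.
Absolute risk reduction = 0.11430 − 0.04733 = 0.06697
NNT = 1 / ARR = 1 / 0.06697 = 14.931 → round up → 15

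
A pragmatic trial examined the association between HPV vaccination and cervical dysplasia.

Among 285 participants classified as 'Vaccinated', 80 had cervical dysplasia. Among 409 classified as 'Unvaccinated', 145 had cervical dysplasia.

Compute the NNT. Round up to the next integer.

Risk in treated group = 80/285 = 0.28070; risk in control = 145/409 = 0.35452.
Absolute risk reduction = 0.35452 − 0.28070 = 0.07382
NNT = 1 / ARR = 1 / 0.07382 = 13.546 → round up → 14

14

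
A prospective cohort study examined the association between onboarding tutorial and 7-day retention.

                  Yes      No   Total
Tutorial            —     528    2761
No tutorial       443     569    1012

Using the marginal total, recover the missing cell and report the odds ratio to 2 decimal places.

The missing cell is in the exposed row: 2761 − 528 = 2233.
So a = 2233, b = 528, c = 443, d = 569.
OR = (a·d)/(b·c) = (2233 × 569) / (528 × 443) = 1270577 / 233904 = 5.43204

5.43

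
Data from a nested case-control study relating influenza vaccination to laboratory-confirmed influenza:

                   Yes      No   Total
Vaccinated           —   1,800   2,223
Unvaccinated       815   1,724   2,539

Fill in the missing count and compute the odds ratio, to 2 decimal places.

The missing cell is in the exposed row: 2223 − 1800 = 423.
So a = 423, b = 1800, c = 815, d = 1724.
OR = (a·d)/(b·c) = (423 × 1724) / (1800 × 815) = 729252 / 1467000 = 0.49710

0.50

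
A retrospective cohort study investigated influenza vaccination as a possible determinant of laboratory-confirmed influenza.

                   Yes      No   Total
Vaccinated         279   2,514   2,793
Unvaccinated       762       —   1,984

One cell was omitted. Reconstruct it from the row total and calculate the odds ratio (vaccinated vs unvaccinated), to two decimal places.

The missing cell is in the unexposed row: 1984 − 762 = 1222.
So a = 279, b = 2514, c = 762, d = 1222.
OR = (a·d)/(b·c) = (279 × 1222) / (2514 × 762) = 340938 / 1915668 = 0.17797

0.18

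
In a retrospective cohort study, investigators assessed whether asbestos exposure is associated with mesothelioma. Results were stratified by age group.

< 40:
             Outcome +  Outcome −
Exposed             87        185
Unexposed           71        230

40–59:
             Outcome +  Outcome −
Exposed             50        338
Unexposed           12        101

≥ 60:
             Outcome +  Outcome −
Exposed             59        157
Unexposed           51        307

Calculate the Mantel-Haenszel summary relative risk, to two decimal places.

RR_MH = Σ(aᵢ·n₀ᵢ/nᵢ) / Σ(cᵢ·n₁ᵢ/nᵢ), with n₁ᵢ = aᵢ+bᵢ (exposed), n₀ᵢ = cᵢ+dᵢ (unexposed), nᵢ = n₁ᵢ+n₀ᵢ.
Stratum 1 (< 40): n₁ = 272, n₀ = 301, n = 573; a·n₀/n = 87·301/573 = 45.7016; c·n₁/n = 71·272/573 = 33.7033
Stratum 2 (40–59): n₁ = 388, n₀ = 113, n = 501; a·n₀/n = 50·113/501 = 11.2774; c·n₁/n = 12·388/501 = 9.2934
Stratum 3 (≥ 60): n₁ = 216, n₀ = 358, n = 574; a·n₀/n = 59·358/574 = 36.7979; c·n₁/n = 51·216/574 = 19.1916
RR_MH = (45.7016 + 11.2774 + 36.7979) / (33.7033 + 9.2934 + 19.1916) = 93.7769 / 62.1884 = 1.50795

1.51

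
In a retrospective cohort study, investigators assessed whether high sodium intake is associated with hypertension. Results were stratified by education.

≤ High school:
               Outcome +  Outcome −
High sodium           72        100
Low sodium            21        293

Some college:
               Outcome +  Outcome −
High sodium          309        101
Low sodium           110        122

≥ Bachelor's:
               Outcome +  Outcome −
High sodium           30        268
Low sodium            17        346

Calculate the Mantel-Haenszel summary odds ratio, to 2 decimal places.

OR_MH = Σ(aᵢdᵢ/nᵢ) / Σ(bᵢcᵢ/nᵢ), where nᵢ is the stratum total.
Stratum 1 (≤ High school): n = 486; a·d/n = 72·293/486 = 43.4074; b·c/n = 100·21/486 = 4.3210
Stratum 2 (Some college): n = 642; a·d/n = 309·122/642 = 58.7196; b·c/n = 101·110/642 = 17.3053
Stratum 3 (≥ Bachelor's): n = 661; a·d/n = 30·346/661 = 15.7035; b·c/n = 268·17/661 = 6.8926
OR_MH = (43.4074 + 58.7196 + 15.7035) / (4.3210 + 17.3053 + 6.8926) = 117.8305 / 28.5189 = 4.13167

4.13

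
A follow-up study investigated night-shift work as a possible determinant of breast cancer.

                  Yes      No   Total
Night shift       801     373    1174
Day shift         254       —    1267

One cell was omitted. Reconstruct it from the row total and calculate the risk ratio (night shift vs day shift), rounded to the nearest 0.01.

3.40

The missing cell is in the unexposed row: 1267 − 254 = 1013.
So a = 801, b = 373, c = 254, d = 1013.
RR = [a/(a+b)] / [c/(c+d)] = (801/1174) / (254/1267) = 0.68228/0.20047 = 3.40336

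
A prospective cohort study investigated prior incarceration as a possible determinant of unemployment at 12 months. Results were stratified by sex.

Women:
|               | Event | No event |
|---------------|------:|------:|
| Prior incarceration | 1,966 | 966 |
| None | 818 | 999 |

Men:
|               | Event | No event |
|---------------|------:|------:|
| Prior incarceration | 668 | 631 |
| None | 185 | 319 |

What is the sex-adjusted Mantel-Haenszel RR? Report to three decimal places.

1.471

RR_MH = Σ(aᵢ·n₀ᵢ/nᵢ) / Σ(cᵢ·n₁ᵢ/nᵢ), with n₁ᵢ = aᵢ+bᵢ (exposed), n₀ᵢ = cᵢ+dᵢ (unexposed), nᵢ = n₁ᵢ+n₀ᵢ.
Stratum 1 (Women): n₁ = 2932, n₀ = 1817, n = 4749; a·n₀/n = 1966·1817/4749 = 752.2051; c·n₁/n = 818·2932/4749 = 505.0276
Stratum 2 (Men): n₁ = 1299, n₀ = 504, n = 1803; a·n₀/n = 668·504/1803 = 186.7288; c·n₁/n = 185·1299/1803 = 133.2862
RR_MH = (752.2051 + 186.7288) / (505.0276 + 133.2862) = 938.9339 / 638.3138 = 1.47096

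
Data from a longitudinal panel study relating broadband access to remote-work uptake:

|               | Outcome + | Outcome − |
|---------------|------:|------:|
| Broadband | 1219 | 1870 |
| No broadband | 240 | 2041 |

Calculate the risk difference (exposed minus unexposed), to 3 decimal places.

0.289

Cells: a = 1219, b = 1870, c = 240, d = 2041.
Risk in exposed = 1219/3089 = 0.394626; risk in unexposed = 240/2281 = 0.105217.
Risk difference = 0.394626 − 0.105217 = 0.289409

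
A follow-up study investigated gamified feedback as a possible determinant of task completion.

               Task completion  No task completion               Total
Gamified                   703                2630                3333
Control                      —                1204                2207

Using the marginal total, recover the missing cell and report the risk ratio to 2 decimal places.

0.46

The missing cell is in the unexposed row: 2207 − 1204 = 1003.
So a = 703, b = 2630, c = 1003, d = 1204.
RR = [a/(a+b)] / [c/(c+d)] = (703/3333) / (1003/2207) = 0.21092/0.45446 = 0.46411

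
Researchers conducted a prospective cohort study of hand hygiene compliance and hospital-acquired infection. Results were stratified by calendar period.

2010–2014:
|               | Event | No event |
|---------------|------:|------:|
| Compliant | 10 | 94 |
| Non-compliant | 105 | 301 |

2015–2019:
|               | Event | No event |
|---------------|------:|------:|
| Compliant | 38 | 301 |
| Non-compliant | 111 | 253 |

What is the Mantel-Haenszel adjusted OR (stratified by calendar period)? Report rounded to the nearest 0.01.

0.29

OR_MH = Σ(aᵢdᵢ/nᵢ) / Σ(bᵢcᵢ/nᵢ), where nᵢ is the stratum total.
Stratum 1 (2010–2014): n = 510; a·d/n = 10·301/510 = 5.9020; b·c/n = 94·105/510 = 19.3529
Stratum 2 (2015–2019): n = 703; a·d/n = 38·253/703 = 13.6757; b·c/n = 301·111/703 = 47.5263
OR_MH = (5.9020 + 13.6757) / (19.3529 + 47.5263) = 19.5776 / 66.8793 = 0.29273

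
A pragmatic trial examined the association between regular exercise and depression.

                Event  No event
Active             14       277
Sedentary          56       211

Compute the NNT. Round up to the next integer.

Risk in treated group = 14/291 = 0.04811; risk in control = 56/267 = 0.20974.
Absolute risk reduction = 0.20974 − 0.04811 = 0.16163
NNT = 1 / ARR = 1 / 0.16163 = 6.187 → round up → 7

7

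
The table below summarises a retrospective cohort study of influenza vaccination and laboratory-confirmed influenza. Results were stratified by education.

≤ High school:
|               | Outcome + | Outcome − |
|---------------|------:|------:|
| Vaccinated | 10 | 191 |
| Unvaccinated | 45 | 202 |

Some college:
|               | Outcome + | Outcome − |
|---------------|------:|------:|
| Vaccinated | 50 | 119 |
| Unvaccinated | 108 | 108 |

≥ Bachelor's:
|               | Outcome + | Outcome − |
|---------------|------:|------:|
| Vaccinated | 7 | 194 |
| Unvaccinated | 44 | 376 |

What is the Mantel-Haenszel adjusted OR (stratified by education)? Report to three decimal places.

OR_MH = Σ(aᵢdᵢ/nᵢ) / Σ(bᵢcᵢ/nᵢ), where nᵢ is the stratum total.
Stratum 1 (≤ High school): n = 448; a·d/n = 10·202/448 = 4.5089; b·c/n = 191·45/448 = 19.1853
Stratum 2 (Some college): n = 385; a·d/n = 50·108/385 = 14.0260; b·c/n = 119·108/385 = 33.3818
Stratum 3 (≥ Bachelor's): n = 621; a·d/n = 7·376/621 = 4.2383; b·c/n = 194·44/621 = 13.7456
OR_MH = (4.5089 + 14.0260 + 4.2383) / (19.1853 + 33.3818 + 13.7456) = 22.7732 / 66.3127 = 0.34342

0.343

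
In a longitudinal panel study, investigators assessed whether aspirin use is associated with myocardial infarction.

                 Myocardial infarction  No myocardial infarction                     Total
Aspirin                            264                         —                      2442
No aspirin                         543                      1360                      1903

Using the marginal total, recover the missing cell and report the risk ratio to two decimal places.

0.38

The missing cell is in the exposed row: 2442 − 264 = 2178.
So a = 264, b = 2178, c = 543, d = 1360.
RR = [a/(a+b)] / [c/(c+d)] = (264/2442) / (543/1903) = 0.10811/0.28534 = 0.37888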